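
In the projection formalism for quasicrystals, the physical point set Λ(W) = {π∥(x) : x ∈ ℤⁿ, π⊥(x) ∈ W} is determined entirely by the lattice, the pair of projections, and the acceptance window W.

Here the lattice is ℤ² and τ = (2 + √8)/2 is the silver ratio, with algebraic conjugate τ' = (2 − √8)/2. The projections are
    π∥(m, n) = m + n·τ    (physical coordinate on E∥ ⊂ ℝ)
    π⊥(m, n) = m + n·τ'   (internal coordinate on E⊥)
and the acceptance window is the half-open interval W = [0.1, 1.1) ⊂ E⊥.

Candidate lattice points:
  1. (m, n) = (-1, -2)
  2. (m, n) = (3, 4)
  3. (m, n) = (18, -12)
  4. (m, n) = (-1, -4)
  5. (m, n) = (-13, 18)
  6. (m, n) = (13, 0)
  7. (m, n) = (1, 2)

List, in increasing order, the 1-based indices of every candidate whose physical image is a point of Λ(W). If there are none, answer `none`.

4, 7

Numerically τ ≈ 2.414214 and τ' = −1/τ ≈ -0.414214.
[1] lift (-1,-2): star map gives -0.171573; window check 0.1 ≤ -0.171573 < 1.1 is false → out
[2] lift (3,4): star map gives 1.343146; window check 0.1 ≤ 1.343146 < 1.1 is false → out
[3] lift (18,-12): star map gives 22.970563; window check 0.1 ≤ 22.970563 < 1.1 is false → out
[4] lift (-1,-4): star map gives 0.656854; window check 0.1 ≤ 0.656854 < 1.1 is true → IN Λ
[5] lift (-13,18): star map gives -20.455844; window check 0.1 ≤ -20.455844 < 1.1 is false → out
[6] lift (13,0): star map gives 13.000000; window check 0.1 ≤ 13.000000 < 1.1 is false → out
[7] lift (1,2): star map gives 0.171573; window check 0.1 ≤ 0.171573 < 1.1 is true → IN Λ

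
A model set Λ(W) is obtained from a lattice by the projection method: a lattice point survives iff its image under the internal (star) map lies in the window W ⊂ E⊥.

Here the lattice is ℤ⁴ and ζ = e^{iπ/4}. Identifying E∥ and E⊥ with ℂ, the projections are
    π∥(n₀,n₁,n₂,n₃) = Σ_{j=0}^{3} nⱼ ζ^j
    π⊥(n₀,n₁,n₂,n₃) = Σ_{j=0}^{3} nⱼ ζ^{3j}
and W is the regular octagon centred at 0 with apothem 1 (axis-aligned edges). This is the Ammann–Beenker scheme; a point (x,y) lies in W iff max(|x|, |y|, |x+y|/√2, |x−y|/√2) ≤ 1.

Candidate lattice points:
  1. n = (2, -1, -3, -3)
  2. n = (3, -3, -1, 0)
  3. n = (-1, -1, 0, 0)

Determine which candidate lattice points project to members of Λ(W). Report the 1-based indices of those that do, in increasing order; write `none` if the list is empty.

1, 3

With ζ = e^{iπ/4} the internal vectors are ζ^0,ζ^3,ζ^6,ζ^9.
candidate 1: n = (2, -1, -3, -3) → π⊥ ≈ (+0.585786, +0.171573); max(|x|,|y|,|x±y|/√2) = 0.585786 ≤ 1 ⇒ ∈ W
candidate 2: n = (3, -3, -1, 0) → π⊥ ≈ (+5.121320, -1.121320); max(|x|,|y|,|x±y|/√2) = 5.121320 > 1 ⇒ ∉ W
candidate 3: n = (-1, -1, 0, 0) → π⊥ ≈ (-0.292893, -0.707107); max(|x|,|y|,|x±y|/√2) = 0.707107 ≤ 1 ⇒ ∈ W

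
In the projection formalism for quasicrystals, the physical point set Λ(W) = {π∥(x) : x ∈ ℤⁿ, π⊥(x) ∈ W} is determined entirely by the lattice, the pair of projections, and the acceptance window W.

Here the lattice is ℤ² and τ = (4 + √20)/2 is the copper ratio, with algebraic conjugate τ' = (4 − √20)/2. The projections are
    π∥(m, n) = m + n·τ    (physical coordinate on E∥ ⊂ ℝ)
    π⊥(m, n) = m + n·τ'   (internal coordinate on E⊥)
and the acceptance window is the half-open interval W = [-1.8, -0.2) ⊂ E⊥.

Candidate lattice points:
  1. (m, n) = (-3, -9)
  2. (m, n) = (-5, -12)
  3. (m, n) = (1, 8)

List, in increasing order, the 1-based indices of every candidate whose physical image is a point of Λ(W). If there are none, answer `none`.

Numerically τ ≈ 4.236068 and τ' = −1/τ ≈ -0.236068.
candidate 1: (m,n)=(-3,-9) → π∥ = -3-9·τ ≈ -41.124612, π⊥ = -3-9·τ' ≈ -0.875388 ∈ [-1.8, -0.2) ⇒ IN Λ
candidate 2: (m,n)=(-5,-12) → π∥ = -5-12·τ ≈ -55.832816, π⊥ = -5-12·τ' ≈ -2.167184 ∉ [-1.8, -0.2) ⇒ out
candidate 3: (m,n)=(1,8) → π∥ = 1+8·τ ≈ 34.888544, π⊥ = 1+8·τ' ≈ -0.888544 ∈ [-1.8, -0.2) ⇒ IN Λ

1, 3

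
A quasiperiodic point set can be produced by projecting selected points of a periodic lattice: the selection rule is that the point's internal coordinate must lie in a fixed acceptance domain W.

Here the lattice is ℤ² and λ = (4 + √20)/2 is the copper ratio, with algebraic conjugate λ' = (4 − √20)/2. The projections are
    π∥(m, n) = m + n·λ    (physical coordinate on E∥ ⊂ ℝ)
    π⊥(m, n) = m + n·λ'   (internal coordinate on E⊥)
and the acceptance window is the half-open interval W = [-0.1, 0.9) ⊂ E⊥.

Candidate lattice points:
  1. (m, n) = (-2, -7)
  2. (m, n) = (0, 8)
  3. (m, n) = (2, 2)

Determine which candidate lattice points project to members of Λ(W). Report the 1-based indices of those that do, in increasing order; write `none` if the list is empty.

Compute λ' = (4−√20)/2 = -0.2361, so π⊥(m,n) = m -0.2361·n.
#1 (-2,-7): internal coord -2 + (-7)·λ' = -0.3475; -0.3475 ∉ [-0.1, 0.9) → out
#2 (0,8): internal coord 0 + (8)·λ' = -1.8885; -1.8885 ∉ [-0.1, 0.9) → out
#3 (2,2): internal coord 2 + (2)·λ' = +1.5279; +1.5279 ∉ [-0.1, 0.9) → out

none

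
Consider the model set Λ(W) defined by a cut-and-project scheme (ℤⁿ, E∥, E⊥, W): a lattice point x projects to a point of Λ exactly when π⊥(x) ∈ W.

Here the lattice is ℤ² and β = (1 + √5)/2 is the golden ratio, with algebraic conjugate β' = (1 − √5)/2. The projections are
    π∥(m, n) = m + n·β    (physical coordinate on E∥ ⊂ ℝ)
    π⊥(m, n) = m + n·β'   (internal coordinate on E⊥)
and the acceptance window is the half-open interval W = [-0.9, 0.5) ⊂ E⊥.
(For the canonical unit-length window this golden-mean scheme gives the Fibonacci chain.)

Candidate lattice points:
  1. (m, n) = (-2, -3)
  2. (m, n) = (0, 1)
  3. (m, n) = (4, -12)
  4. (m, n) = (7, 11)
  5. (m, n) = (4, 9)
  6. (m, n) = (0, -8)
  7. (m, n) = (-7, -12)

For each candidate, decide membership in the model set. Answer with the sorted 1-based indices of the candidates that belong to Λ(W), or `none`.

Compute β' = (1−√5)/2 = -0.618034, so π⊥(m,n) = m -0.618034·n.
#1 (-2,-3): internal coord -2 + (-3)·β' = -0.145898; -0.145898 ∈ [-0.9, 0.5) → IN Λ
#2 (0,1): internal coord 0 + (1)·β' = -0.618034; -0.618034 ∈ [-0.9, 0.5) → IN Λ
#3 (4,-12): internal coord 4 + (-12)·β' = +11.416408; +11.416408 ∉ [-0.9, 0.5) → out
#4 (7,11): internal coord 7 + (11)·β' = +0.201626; +0.201626 ∈ [-0.9, 0.5) → IN Λ
#5 (4,9): internal coord 4 + (9)·β' = -1.562306; -1.562306 ∉ [-0.9, 0.5) → out
#6 (0,-8): internal coord 0 + (-8)·β' = +4.944272; +4.944272 ∉ [-0.9, 0.5) → out
#7 (-7,-12): internal coord -7 + (-12)·β' = +0.416408; +0.416408 ∈ [-0.9, 0.5) → IN Λ

1, 2, 4, 7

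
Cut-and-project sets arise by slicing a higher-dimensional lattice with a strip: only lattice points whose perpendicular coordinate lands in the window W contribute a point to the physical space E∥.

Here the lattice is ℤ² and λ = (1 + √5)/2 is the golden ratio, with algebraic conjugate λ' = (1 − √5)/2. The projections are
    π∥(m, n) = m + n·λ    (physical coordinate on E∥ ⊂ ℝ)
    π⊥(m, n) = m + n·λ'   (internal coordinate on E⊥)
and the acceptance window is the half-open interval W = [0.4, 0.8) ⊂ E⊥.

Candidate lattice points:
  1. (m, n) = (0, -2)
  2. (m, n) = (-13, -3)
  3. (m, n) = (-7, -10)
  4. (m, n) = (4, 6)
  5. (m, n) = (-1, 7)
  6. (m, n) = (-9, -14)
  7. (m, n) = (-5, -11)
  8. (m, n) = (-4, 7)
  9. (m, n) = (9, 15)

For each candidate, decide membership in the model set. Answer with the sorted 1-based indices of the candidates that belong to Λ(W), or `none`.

none

λ' = (1−√5)/2 ≈ -0.6180.
#1 (0,-2): internal coord 0 + (-2)·λ' = +1.2361; +1.2361 ∉ [0.4, 0.8) → out
#2 (-13,-3): internal coord -13 + (-3)·λ' = -11.1459; -11.1459 ∉ [0.4, 0.8) → out
#3 (-7,-10): internal coord -7 + (-10)·λ' = -0.8197; -0.8197 ∉ [0.4, 0.8) → out
#4 (4,6): internal coord 4 + (6)·λ' = +0.2918; +0.2918 ∉ [0.4, 0.8) → out
#5 (-1,7): internal coord -1 + (7)·λ' = -5.3262; -5.3262 ∉ [0.4, 0.8) → out
#6 (-9,-14): internal coord -9 + (-14)·λ' = -0.3475; -0.3475 ∉ [0.4, 0.8) → out
#7 (-5,-11): internal coord -5 + (-11)·λ' = +1.7984; +1.7984 ∉ [0.4, 0.8) → out
#8 (-4,7): internal coord -4 + (7)·λ' = -8.3262; -8.3262 ∉ [0.4, 0.8) → out
#9 (9,15): internal coord 9 + (15)·λ' = -0.2705; -0.2705 ∉ [0.4, 0.8) → out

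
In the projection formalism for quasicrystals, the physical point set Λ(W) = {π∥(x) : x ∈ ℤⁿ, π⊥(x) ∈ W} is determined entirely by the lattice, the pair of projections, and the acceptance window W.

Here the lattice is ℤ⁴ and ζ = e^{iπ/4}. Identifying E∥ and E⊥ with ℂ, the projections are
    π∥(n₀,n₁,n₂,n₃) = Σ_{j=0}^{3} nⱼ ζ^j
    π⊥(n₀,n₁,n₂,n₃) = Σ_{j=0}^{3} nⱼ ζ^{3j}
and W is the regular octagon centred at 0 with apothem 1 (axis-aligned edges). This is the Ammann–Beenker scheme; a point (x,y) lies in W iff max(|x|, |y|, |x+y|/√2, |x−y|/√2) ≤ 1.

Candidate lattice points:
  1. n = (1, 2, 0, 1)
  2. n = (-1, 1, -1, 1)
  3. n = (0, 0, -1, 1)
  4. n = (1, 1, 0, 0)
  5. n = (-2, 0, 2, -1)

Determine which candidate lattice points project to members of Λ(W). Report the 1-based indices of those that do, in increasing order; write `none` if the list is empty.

4

π⊥(n) = n₀ + n₁ζ³ + n₂ζ⁶ + n₃ζ⁹ where ζ = e^{iπ/4}.
#1 (1, 2, 0, 1): internal (0.29289, 2.12132); octagon support 2.12132 vs apothem 1 → ∉ W
#2 (-1, 1, -1, 1): internal (-1.00000, 2.41421); octagon support 2.41421 vs apothem 1 → ∉ W
#3 (0, 0, -1, 1): internal (0.70711, 1.70711); octagon support 1.70711 vs apothem 1 → ∉ W
#4 (1, 1, 0, 0): internal (0.29289, 0.70711); octagon support 0.70711 vs apothem 1 → ∈ W
#5 (-2, 0, 2, -1): internal (-2.70711, -2.70711); octagon support 3.82843 vs apothem 1 → ∉ W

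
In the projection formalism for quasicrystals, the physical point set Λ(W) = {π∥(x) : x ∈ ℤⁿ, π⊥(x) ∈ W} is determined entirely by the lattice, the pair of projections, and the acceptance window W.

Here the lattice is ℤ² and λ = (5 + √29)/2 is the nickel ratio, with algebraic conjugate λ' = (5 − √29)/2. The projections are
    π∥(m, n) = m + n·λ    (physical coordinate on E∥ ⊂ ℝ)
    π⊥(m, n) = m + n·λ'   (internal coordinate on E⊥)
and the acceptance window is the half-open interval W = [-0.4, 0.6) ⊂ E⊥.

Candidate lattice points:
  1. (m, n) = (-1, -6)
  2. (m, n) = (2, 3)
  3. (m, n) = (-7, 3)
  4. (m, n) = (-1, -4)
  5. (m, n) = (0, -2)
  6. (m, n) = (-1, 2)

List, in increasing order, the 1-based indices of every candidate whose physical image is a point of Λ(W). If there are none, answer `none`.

1, 4, 5

λ' = (5−√29)/2 ≈ -0.1926.
#1 (-1,-6): internal coord -1 + (-6)·λ' = +0.1555; +0.1555 ∈ [-0.4, 0.6) → IN Λ
#2 (2,3): internal coord 2 + (3)·λ' = +1.4223; +1.4223 ∉ [-0.4, 0.6) → out
#3 (-7,3): internal coord -7 + (3)·λ' = -7.5777; -7.5777 ∉ [-0.4, 0.6) → out
#4 (-1,-4): internal coord -1 + (-4)·λ' = -0.2297; -0.2297 ∈ [-0.4, 0.6) → IN Λ
#5 (0,-2): internal coord 0 + (-2)·λ' = +0.3852; +0.3852 ∈ [-0.4, 0.6) → IN Λ
#6 (-1,2): internal coord -1 + (2)·λ' = -1.3852; -1.3852 ∉ [-0.4, 0.6) → out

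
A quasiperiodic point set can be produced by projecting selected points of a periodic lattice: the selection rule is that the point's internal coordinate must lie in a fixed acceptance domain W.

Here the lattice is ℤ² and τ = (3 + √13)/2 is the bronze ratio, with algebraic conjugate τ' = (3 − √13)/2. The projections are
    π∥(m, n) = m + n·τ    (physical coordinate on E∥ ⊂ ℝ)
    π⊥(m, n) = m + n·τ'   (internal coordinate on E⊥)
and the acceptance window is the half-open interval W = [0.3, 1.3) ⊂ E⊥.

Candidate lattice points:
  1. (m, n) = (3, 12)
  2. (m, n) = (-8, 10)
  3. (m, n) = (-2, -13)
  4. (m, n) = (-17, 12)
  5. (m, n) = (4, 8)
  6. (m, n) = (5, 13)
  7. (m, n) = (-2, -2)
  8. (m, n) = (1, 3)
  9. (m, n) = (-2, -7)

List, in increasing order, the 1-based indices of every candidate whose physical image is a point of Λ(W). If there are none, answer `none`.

6

Numerically τ ≈ 3.30278 and τ' = −1/τ ≈ -0.30278.
#1 (3,12): internal coord 3 + (12)·τ' = -0.63331; -0.63331 ∉ [0.3, 1.3) → out
#2 (-8,10): internal coord -8 + (10)·τ' = -11.02776; -11.02776 ∉ [0.3, 1.3) → out
#3 (-2,-13): internal coord -2 + (-13)·τ' = +1.93608; +1.93608 ∉ [0.3, 1.3) → out
#4 (-17,12): internal coord -17 + (12)·τ' = -20.63331; -20.63331 ∉ [0.3, 1.3) → out
#5 (4,8): internal coord 4 + (8)·τ' = +1.57779; +1.57779 ∉ [0.3, 1.3) → out
#6 (5,13): internal coord 5 + (13)·τ' = +1.06392; +1.06392 ∈ [0.3, 1.3) → IN Λ
#7 (-2,-2): internal coord -2 + (-2)·τ' = -1.39445; -1.39445 ∉ [0.3, 1.3) → out
#8 (1,3): internal coord 1 + (3)·τ' = +0.09167; +0.09167 ∉ [0.3, 1.3) → out
#9 (-2,-7): internal coord -2 + (-7)·τ' = +0.11943; +0.11943 ∉ [0.3, 1.3) → out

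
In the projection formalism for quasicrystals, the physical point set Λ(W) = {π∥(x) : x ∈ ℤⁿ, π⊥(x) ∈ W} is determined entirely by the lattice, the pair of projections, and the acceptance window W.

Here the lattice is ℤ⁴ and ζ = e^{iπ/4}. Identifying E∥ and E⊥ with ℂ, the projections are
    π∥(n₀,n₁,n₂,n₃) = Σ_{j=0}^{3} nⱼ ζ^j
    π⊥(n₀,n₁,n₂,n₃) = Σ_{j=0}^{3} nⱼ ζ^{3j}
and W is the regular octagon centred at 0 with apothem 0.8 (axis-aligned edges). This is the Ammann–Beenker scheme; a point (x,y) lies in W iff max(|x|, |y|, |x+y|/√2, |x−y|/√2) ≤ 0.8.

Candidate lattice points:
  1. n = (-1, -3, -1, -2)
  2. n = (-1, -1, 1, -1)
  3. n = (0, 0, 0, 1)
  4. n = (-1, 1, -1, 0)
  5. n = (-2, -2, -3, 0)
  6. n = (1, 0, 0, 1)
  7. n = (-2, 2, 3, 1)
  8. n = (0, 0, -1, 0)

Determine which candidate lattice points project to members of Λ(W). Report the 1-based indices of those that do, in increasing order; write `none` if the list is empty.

π⊥(n) = n₀ + n₁ζ³ + n₂ζ⁶ + n₃ζ⁹ where ζ = e^{iπ/4}.
candidate 1: n = (-1, -3, -1, -2) → π⊥ ≈ (-0.29289, -2.53553); max(|x|,|y|,|x±y|/√2) = 2.53553 > 0.8 ⇒ ∉ W
candidate 2: n = (-1, -1, 1, -1) → π⊥ ≈ (-1.00000, -2.41421); max(|x|,|y|,|x±y|/√2) = 2.41421 > 0.8 ⇒ ∉ W
candidate 3: n = (0, 0, 0, 1) → π⊥ ≈ (+0.70711, +0.70711); max(|x|,|y|,|x±y|/√2) = 1.00000 > 0.8 ⇒ ∉ W
candidate 4: n = (-1, 1, -1, 0) → π⊥ ≈ (-1.70711, +1.70711); max(|x|,|y|,|x±y|/√2) = 2.41421 > 0.8 ⇒ ∉ W
candidate 5: n = (-2, -2, -3, 0) → π⊥ ≈ (-0.58579, +1.58579); max(|x|,|y|,|x±y|/√2) = 1.58579 > 0.8 ⇒ ∉ W
candidate 6: n = (1, 0, 0, 1) → π⊥ ≈ (+1.70711, +0.70711); max(|x|,|y|,|x±y|/√2) = 1.70711 > 0.8 ⇒ ∉ W
candidate 7: n = (-2, 2, 3, 1) → π⊥ ≈ (-2.70711, -0.87868); max(|x|,|y|,|x±y|/√2) = 2.70711 > 0.8 ⇒ ∉ W
candidate 8: n = (0, 0, -1, 0) → π⊥ ≈ (+0.00000, +1.00000); max(|x|,|y|,|x±y|/√2) = 1.00000 > 0.8 ⇒ ∉ W

none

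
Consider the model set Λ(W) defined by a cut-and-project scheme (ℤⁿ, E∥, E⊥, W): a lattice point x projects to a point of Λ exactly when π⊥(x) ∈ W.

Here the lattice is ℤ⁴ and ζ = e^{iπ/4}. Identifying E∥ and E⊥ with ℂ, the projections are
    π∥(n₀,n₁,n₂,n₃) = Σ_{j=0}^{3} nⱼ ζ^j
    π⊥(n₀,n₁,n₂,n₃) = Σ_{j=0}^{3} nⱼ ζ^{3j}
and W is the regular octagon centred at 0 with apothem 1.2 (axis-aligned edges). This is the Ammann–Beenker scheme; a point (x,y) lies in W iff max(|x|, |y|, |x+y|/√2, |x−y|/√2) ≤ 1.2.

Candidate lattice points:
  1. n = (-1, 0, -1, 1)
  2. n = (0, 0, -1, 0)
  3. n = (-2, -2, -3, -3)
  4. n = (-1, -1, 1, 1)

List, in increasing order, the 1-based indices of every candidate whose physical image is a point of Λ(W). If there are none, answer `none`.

With ζ = e^{iπ/4} the internal vectors are ζ^0,ζ^3,ζ^6,ζ^9.
#1 (-1, 0, -1, 1): internal (-0.29289, 1.70711); octagon support 1.70711 vs apothem 1.2 → ∉ W
#2 (0, 0, -1, 0): internal (0.00000, 1.00000); octagon support 1.00000 vs apothem 1.2 → ∈ W
#3 (-2, -2, -3, -3): internal (-2.70711, -0.53553); octagon support 2.70711 vs apothem 1.2 → ∉ W
#4 (-1, -1, 1, 1): internal (0.41421, -1.00000); octagon support 1.00000 vs apothem 1.2 → ∈ W

2, 4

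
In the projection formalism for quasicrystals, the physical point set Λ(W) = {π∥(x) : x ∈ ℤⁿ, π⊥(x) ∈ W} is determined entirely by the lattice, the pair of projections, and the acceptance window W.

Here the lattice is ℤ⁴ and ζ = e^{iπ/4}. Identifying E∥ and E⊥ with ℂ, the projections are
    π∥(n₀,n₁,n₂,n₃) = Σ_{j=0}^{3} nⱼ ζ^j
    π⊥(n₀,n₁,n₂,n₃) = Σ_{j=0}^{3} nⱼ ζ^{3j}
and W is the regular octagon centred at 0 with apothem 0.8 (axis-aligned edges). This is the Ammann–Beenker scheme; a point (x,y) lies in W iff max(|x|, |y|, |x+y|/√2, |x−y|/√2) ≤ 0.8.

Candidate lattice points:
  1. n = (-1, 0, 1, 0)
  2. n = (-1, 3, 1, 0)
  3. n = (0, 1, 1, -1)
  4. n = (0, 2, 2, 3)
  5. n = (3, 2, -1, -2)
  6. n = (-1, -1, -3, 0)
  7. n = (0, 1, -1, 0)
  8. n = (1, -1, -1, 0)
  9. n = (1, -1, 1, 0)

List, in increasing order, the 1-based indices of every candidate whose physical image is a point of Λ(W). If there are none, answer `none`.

none

π⊥(n) = n₀ + n₁ζ³ + n₂ζ⁶ + n₃ζ⁹ where ζ = e^{iπ/4}.
#1 (-1, 0, 1, 0): internal (-1.000000, -1.000000); octagon support 1.414214 vs apothem 0.8 → ∉ W
#2 (-1, 3, 1, 0): internal (-3.121320, 1.121320); octagon support 3.121320 vs apothem 0.8 → ∉ W
#3 (0, 1, 1, -1): internal (-1.414214, -1.000000); octagon support 1.707107 vs apothem 0.8 → ∉ W
#4 (0, 2, 2, 3): internal (0.707107, 1.535534); octagon support 1.585786 vs apothem 0.8 → ∉ W
#5 (3, 2, -1, -2): internal (0.171573, 1.000000); octagon support 1.000000 vs apothem 0.8 → ∉ W
#6 (-1, -1, -3, 0): internal (-0.292893, 2.292893); octagon support 2.292893 vs apothem 0.8 → ∉ W
#7 (0, 1, -1, 0): internal (-0.707107, 1.707107); octagon support 1.707107 vs apothem 0.8 → ∉ W
#8 (1, -1, -1, 0): internal (1.707107, 0.292893); octagon support 1.707107 vs apothem 0.8 → ∉ W
#9 (1, -1, 1, 0): internal (1.707107, -1.707107); octagon support 2.414214 vs apothem 0.8 → ∉ W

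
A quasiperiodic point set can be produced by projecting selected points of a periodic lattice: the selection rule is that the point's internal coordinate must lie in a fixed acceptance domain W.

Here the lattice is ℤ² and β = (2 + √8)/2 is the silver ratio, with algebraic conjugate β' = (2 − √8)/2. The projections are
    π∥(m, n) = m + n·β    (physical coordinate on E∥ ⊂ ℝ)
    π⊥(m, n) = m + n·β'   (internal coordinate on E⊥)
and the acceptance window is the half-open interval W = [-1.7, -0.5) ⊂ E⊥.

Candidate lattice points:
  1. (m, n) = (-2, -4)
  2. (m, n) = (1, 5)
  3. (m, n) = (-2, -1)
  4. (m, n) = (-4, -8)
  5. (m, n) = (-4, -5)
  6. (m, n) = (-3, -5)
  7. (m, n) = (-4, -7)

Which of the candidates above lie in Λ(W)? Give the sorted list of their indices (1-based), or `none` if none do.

2, 3, 4, 6, 7

Numerically β ≈ 2.41421 and β' = −1/β ≈ -0.41421.
[1] lift (-2,-4): star map gives -0.34315; window check -1.7 ≤ -0.34315 < -0.5 is false → out
[2] lift (1,5): star map gives -1.07107; window check -1.7 ≤ -1.07107 < -0.5 is true → IN Λ
[3] lift (-2,-1): star map gives -1.58579; window check -1.7 ≤ -1.58579 < -0.5 is true → IN Λ
[4] lift (-4,-8): star map gives -0.68629; window check -1.7 ≤ -0.68629 < -0.5 is true → IN Λ
[5] lift (-4,-5): star map gives -1.92893; window check -1.7 ≤ -1.92893 < -0.5 is false → out
[6] lift (-3,-5): star map gives -0.92893; window check -1.7 ≤ -0.92893 < -0.5 is true → IN Λ
[7] lift (-4,-7): star map gives -1.10051; window check -1.7 ≤ -1.10051 < -0.5 is true → IN Λ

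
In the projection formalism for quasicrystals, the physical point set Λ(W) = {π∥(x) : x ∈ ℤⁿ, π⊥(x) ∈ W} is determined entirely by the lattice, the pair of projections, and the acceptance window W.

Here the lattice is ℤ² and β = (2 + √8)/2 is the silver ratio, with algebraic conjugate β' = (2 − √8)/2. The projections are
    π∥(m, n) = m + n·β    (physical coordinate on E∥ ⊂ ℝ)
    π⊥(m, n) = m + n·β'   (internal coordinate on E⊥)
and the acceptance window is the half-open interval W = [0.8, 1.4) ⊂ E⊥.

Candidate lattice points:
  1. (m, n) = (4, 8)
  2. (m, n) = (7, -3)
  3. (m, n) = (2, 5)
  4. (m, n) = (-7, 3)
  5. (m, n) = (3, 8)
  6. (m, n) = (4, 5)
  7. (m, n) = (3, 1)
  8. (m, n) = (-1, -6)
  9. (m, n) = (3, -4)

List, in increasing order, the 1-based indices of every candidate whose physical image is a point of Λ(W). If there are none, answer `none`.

none

Numerically β ≈ 2.41421 and β' = −1/β ≈ -0.41421.
[1] lift (4,8): star map gives 0.68629; window check 0.8 ≤ 0.68629 < 1.4 is false → out
[2] lift (7,-3): star map gives 8.24264; window check 0.8 ≤ 8.24264 < 1.4 is false → out
[3] lift (2,5): star map gives -0.07107; window check 0.8 ≤ -0.07107 < 1.4 is false → out
[4] lift (-7,3): star map gives -8.24264; window check 0.8 ≤ -8.24264 < 1.4 is false → out
[5] lift (3,8): star map gives -0.31371; window check 0.8 ≤ -0.31371 < 1.4 is false → out
[6] lift (4,5): star map gives 1.92893; window check 0.8 ≤ 1.92893 < 1.4 is false → out
[7] lift (3,1): star map gives 2.58579; window check 0.8 ≤ 2.58579 < 1.4 is false → out
[8] lift (-1,-6): star map gives 1.48528; window check 0.8 ≤ 1.48528 < 1.4 is false → out
[9] lift (3,-4): star map gives 4.65685; window check 0.8 ≤ 4.65685 < 1.4 is false → out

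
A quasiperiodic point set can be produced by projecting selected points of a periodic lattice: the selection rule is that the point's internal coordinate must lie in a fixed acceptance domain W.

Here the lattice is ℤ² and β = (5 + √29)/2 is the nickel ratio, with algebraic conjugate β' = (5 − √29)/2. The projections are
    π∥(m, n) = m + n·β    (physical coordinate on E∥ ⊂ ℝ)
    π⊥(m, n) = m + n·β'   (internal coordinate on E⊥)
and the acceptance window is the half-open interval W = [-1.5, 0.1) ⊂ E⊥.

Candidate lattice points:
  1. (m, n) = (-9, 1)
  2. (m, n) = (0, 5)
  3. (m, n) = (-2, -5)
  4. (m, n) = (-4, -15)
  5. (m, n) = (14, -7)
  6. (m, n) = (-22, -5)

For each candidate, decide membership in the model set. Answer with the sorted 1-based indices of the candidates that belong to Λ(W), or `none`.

2, 3, 4

Numerically β ≈ 5.1926 and β' = −1/β ≈ -0.1926.
candidate 1: (m,n)=(-9,1) → π∥ = -9+1·β ≈ -3.8074, π⊥ = -9+1·β' ≈ -9.1926 ∉ [-1.5, 0.1) ⇒ out
candidate 2: (m,n)=(0,5) → π∥ = 0+5·β ≈ 25.9629, π⊥ = 0+5·β' ≈ -0.9629 ∈ [-1.5, 0.1) ⇒ IN Λ
candidate 3: (m,n)=(-2,-5) → π∥ = -2-5·β ≈ -27.9629, π⊥ = -2-5·β' ≈ -1.0371 ∈ [-1.5, 0.1) ⇒ IN Λ
candidate 4: (m,n)=(-4,-15) → π∥ = -4-15·β ≈ -81.8887, π⊥ = -4-15·β' ≈ -1.1113 ∈ [-1.5, 0.1) ⇒ IN Λ
candidate 5: (m,n)=(14,-7) → π∥ = 14-7·β ≈ -22.3481, π⊥ = 14-7·β' ≈ 15.3481 ∉ [-1.5, 0.1) ⇒ out
candidate 6: (m,n)=(-22,-5) → π∥ = -22-5·β ≈ -47.9629, π⊥ = -22-5·β' ≈ -21.0371 ∉ [-1.5, 0.1) ⇒ out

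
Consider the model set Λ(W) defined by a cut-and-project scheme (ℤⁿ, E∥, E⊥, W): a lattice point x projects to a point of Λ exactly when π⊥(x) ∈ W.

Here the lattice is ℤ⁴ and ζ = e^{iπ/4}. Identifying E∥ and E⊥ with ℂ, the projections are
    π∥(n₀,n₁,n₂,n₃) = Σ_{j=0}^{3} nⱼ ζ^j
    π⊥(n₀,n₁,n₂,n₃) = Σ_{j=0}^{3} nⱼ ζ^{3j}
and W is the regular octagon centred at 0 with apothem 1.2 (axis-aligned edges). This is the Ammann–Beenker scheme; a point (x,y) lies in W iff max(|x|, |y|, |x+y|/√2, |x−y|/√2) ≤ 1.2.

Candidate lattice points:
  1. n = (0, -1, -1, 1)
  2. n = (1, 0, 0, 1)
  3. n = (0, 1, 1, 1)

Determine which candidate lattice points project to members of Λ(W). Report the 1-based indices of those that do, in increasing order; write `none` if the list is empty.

Internal map: ζ^{3j} for j=0..3 gives (1,0), (−√2/2,√2/2), (0,−1), (√2/2,√2/2).
#1 (0, -1, -1, 1): internal (1.41421, 1.00000); octagon support 1.70711 vs apothem 1.2 → ∉ W
#2 (1, 0, 0, 1): internal (1.70711, 0.70711); octagon support 1.70711 vs apothem 1.2 → ∉ W
#3 (0, 1, 1, 1): internal (0.00000, 0.41421); octagon support 0.41421 vs apothem 1.2 → ∈ W

3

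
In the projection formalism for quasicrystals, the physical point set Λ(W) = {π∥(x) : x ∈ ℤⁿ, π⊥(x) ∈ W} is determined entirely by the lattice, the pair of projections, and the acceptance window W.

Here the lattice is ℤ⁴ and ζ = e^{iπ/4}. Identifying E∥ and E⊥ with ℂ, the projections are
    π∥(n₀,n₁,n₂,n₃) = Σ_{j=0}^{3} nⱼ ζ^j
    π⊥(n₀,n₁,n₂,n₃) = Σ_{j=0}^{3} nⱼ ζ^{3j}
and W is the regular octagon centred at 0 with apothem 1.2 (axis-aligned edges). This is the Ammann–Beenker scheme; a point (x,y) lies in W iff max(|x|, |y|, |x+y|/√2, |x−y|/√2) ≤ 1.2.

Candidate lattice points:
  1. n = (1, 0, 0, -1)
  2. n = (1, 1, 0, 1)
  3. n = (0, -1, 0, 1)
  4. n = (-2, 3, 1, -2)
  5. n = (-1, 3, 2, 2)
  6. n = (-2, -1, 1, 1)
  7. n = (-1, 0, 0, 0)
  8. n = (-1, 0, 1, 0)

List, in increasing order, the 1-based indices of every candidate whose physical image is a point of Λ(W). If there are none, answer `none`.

1, 6, 7

With ζ = e^{iπ/4} the internal vectors are ζ^0,ζ^3,ζ^6,ζ^9.
candidate 1: n = (1, 0, 0, -1) → π⊥ ≈ (+0.2929, -0.7071); max(|x|,|y|,|x±y|/√2) = 0.7071 ≤ 1.2 ⇒ ∈ W
candidate 2: n = (1, 1, 0, 1) → π⊥ ≈ (+1.0000, +1.4142); max(|x|,|y|,|x±y|/√2) = 1.7071 > 1.2 ⇒ ∉ W
candidate 3: n = (0, -1, 0, 1) → π⊥ ≈ (+1.4142, +0.0000); max(|x|,|y|,|x±y|/√2) = 1.4142 > 1.2 ⇒ ∉ W
candidate 4: n = (-2, 3, 1, -2) → π⊥ ≈ (-5.5355, -0.2929); max(|x|,|y|,|x±y|/√2) = 5.5355 > 1.2 ⇒ ∉ W
candidate 5: n = (-1, 3, 2, 2) → π⊥ ≈ (-1.7071, +1.5355); max(|x|,|y|,|x±y|/√2) = 2.2929 > 1.2 ⇒ ∉ W
candidate 6: n = (-2, -1, 1, 1) → π⊥ ≈ (-0.5858, -1.0000); max(|x|,|y|,|x±y|/√2) = 1.1213 ≤ 1.2 ⇒ ∈ W
candidate 7: n = (-1, 0, 0, 0) → π⊥ ≈ (-1.0000, +0.0000); max(|x|,|y|,|x±y|/√2) = 1.0000 ≤ 1.2 ⇒ ∈ W
candidate 8: n = (-1, 0, 1, 0) → π⊥ ≈ (-1.0000, -1.0000); max(|x|,|y|,|x±y|/√2) = 1.4142 > 1.2 ⇒ ∉ W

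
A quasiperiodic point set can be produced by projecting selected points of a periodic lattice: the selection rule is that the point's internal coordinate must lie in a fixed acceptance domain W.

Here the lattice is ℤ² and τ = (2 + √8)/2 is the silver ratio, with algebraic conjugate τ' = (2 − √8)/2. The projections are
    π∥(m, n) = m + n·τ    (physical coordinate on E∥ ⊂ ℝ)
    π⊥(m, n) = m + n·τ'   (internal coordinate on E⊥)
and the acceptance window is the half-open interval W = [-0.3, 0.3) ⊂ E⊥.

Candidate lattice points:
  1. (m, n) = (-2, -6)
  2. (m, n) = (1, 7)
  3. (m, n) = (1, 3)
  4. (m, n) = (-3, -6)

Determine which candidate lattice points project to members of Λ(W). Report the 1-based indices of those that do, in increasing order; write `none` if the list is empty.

Numerically τ ≈ 2.41421 and τ' = −1/τ ≈ -0.41421.
candidate 1: (m,n)=(-2,-6) → π∥ = -2-6·τ ≈ -16.48528, π⊥ = -2-6·τ' ≈ 0.48528 ∉ [-0.3, 0.3) ⇒ out
candidate 2: (m,n)=(1,7) → π∥ = 1+7·τ ≈ 17.89949, π⊥ = 1+7·τ' ≈ -1.89949 ∉ [-0.3, 0.3) ⇒ out
candidate 3: (m,n)=(1,3) → π∥ = 1+3·τ ≈ 8.24264, π⊥ = 1+3·τ' ≈ -0.24264 ∈ [-0.3, 0.3) ⇒ IN Λ
candidate 4: (m,n)=(-3,-6) → π∥ = -3-6·τ ≈ -17.48528, π⊥ = -3-6·τ' ≈ -0.51472 ∉ [-0.3, 0.3) ⇒ out

3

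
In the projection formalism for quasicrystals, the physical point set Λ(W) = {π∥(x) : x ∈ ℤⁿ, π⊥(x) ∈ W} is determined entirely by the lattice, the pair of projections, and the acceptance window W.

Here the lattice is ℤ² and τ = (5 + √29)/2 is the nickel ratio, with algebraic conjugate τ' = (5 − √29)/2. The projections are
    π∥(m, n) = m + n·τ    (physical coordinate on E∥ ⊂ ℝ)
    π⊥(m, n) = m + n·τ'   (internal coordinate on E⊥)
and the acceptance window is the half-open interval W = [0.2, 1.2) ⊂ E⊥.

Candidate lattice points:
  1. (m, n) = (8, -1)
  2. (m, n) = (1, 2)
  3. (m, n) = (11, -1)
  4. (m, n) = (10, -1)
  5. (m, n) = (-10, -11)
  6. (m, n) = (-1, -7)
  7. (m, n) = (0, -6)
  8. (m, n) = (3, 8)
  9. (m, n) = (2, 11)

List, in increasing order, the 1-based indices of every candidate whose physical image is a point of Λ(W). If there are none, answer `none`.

Compute τ' = (5−√29)/2 = -0.1926, so π⊥(m,n) = m -0.1926·n.
[1] lift (8,-1): star map gives 8.1926; window check 0.2 ≤ 8.1926 < 1.2 is false → out
[2] lift (1,2): star map gives 0.6148; window check 0.2 ≤ 0.6148 < 1.2 is true → IN Λ
[3] lift (11,-1): star map gives 11.1926; window check 0.2 ≤ 11.1926 < 1.2 is false → out
[4] lift (10,-1): star map gives 10.1926; window check 0.2 ≤ 10.1926 < 1.2 is false → out
[5] lift (-10,-11): star map gives -7.8816; window check 0.2 ≤ -7.8816 < 1.2 is false → out
[6] lift (-1,-7): star map gives 0.3481; window check 0.2 ≤ 0.3481 < 1.2 is true → IN Λ
[7] lift (0,-6): star map gives 1.1555; window check 0.2 ≤ 1.1555 < 1.2 is true → IN Λ
[8] lift (3,8): star map gives 1.4593; window check 0.2 ≤ 1.4593 < 1.2 is false → out
[9] lift (2,11): star map gives -0.1184; window check 0.2 ≤ -0.1184 < 1.2 is false → out

2, 6, 7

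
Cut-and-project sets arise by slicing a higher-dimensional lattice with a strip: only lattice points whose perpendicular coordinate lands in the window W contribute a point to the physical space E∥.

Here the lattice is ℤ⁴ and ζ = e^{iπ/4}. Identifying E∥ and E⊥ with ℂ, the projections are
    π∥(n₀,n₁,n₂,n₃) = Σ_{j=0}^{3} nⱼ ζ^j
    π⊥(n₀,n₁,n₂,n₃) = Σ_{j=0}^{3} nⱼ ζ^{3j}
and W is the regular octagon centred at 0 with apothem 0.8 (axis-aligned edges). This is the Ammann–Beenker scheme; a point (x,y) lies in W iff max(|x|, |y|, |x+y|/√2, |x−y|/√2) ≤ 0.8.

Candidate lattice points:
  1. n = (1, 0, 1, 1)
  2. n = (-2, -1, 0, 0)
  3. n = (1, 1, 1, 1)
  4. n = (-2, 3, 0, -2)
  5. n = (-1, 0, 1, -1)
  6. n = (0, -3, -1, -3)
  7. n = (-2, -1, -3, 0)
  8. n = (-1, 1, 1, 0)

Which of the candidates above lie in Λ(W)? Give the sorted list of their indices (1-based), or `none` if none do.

π⊥(n) = n₀ + n₁ζ³ + n₂ζ⁶ + n₃ζ⁹ where ζ = e^{iπ/4}.
candidate 1: n = (1, 0, 1, 1) → π⊥ ≈ (+1.7071, -0.2929); max(|x|,|y|,|x±y|/√2) = 1.7071 > 0.8 ⇒ ∉ W
candidate 2: n = (-2, -1, 0, 0) → π⊥ ≈ (-1.2929, -0.7071); max(|x|,|y|,|x±y|/√2) = 1.4142 > 0.8 ⇒ ∉ W
candidate 3: n = (1, 1, 1, 1) → π⊥ ≈ (+1.0000, +0.4142); max(|x|,|y|,|x±y|/√2) = 1.0000 > 0.8 ⇒ ∉ W
candidate 4: n = (-2, 3, 0, -2) → π⊥ ≈ (-5.5355, +0.7071); max(|x|,|y|,|x±y|/√2) = 5.5355 > 0.8 ⇒ ∉ W
candidate 5: n = (-1, 0, 1, -1) → π⊥ ≈ (-1.7071, -1.7071); max(|x|,|y|,|x±y|/√2) = 2.4142 > 0.8 ⇒ ∉ W
candidate 6: n = (0, -3, -1, -3) → π⊥ ≈ (+0.0000, -3.2426); max(|x|,|y|,|x±y|/√2) = 3.2426 > 0.8 ⇒ ∉ W
candidate 7: n = (-2, -1, -3, 0) → π⊥ ≈ (-1.2929, +2.2929); max(|x|,|y|,|x±y|/√2) = 2.5355 > 0.8 ⇒ ∉ W
candidate 8: n = (-1, 1, 1, 0) → π⊥ ≈ (-1.7071, -0.2929); max(|x|,|y|,|x±y|/√2) = 1.7071 > 0.8 ⇒ ∉ W

none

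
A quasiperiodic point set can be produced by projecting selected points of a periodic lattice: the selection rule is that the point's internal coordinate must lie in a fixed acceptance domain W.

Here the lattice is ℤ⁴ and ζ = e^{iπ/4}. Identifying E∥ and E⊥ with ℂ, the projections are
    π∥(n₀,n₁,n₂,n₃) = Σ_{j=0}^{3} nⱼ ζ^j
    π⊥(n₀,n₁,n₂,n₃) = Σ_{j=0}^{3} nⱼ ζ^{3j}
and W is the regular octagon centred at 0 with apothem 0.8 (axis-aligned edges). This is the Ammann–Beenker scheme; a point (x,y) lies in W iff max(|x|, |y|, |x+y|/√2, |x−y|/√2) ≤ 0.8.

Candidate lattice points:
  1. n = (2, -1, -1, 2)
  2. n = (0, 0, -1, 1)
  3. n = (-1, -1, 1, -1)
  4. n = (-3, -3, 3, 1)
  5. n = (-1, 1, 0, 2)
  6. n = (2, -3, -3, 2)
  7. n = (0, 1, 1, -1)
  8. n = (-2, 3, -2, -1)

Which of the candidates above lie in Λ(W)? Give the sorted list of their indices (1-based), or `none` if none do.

Internal map: ζ^{3j} for j=0..3 gives (1,0), (−√2/2,√2/2), (0,−1), (√2/2,√2/2).
candidate 1: n = (2, -1, -1, 2) → π⊥ ≈ (+4.1213, +1.7071); max(|x|,|y|,|x±y|/√2) = 4.1213 > 0.8 ⇒ ∉ W
candidate 2: n = (0, 0, -1, 1) → π⊥ ≈ (+0.7071, +1.7071); max(|x|,|y|,|x±y|/√2) = 1.7071 > 0.8 ⇒ ∉ W
candidate 3: n = (-1, -1, 1, -1) → π⊥ ≈ (-1.0000, -2.4142); max(|x|,|y|,|x±y|/√2) = 2.4142 > 0.8 ⇒ ∉ W
candidate 4: n = (-3, -3, 3, 1) → π⊥ ≈ (-0.1716, -4.4142); max(|x|,|y|,|x±y|/√2) = 4.4142 > 0.8 ⇒ ∉ W
candidate 5: n = (-1, 1, 0, 2) → π⊥ ≈ (-0.2929, +2.1213); max(|x|,|y|,|x±y|/√2) = 2.1213 > 0.8 ⇒ ∉ W
candidate 6: n = (2, -3, -3, 2) → π⊥ ≈ (+5.5355, +2.2929); max(|x|,|y|,|x±y|/√2) = 5.5355 > 0.8 ⇒ ∉ W
candidate 7: n = (0, 1, 1, -1) → π⊥ ≈ (-1.4142, -1.0000); max(|x|,|y|,|x±y|/√2) = 1.7071 > 0.8 ⇒ ∉ W
candidate 8: n = (-2, 3, -2, -1) → π⊥ ≈ (-4.8284, +3.4142); max(|x|,|y|,|x±y|/√2) = 5.8284 > 0.8 ⇒ ∉ W

none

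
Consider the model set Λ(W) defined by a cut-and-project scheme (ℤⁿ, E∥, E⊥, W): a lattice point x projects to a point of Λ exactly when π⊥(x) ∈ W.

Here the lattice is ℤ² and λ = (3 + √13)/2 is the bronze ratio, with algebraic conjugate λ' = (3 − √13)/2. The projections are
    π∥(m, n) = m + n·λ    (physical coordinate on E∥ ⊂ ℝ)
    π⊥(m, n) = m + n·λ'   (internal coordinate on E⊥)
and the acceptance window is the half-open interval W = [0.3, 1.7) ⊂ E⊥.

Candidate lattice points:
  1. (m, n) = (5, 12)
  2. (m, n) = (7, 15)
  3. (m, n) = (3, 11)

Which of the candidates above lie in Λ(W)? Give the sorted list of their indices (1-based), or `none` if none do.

λ' = (3−√13)/2 ≈ -0.3028.
#1 (5,12): internal coord 5 + (12)·λ' = +1.3667; +1.3667 ∈ [0.3, 1.7) → IN Λ
#2 (7,15): internal coord 7 + (15)·λ' = +2.4584; +2.4584 ∉ [0.3, 1.7) → out
#3 (3,11): internal coord 3 + (11)·λ' = -0.3305; -0.3305 ∉ [0.3, 1.7) → out

1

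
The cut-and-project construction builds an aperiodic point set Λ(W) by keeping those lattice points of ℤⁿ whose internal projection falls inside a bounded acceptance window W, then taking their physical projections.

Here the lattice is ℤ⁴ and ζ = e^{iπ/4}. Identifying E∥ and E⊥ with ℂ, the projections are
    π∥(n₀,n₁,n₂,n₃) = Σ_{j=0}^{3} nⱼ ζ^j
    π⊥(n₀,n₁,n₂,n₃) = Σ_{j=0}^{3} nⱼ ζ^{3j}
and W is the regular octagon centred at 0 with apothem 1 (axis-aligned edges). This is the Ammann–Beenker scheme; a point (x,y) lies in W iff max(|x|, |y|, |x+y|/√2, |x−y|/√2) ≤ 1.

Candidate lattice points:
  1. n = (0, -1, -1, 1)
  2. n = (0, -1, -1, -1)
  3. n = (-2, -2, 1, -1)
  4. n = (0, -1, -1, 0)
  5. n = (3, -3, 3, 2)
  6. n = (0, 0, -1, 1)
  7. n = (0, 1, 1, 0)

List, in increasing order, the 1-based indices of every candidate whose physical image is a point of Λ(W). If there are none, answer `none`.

With ζ = e^{iπ/4} the internal vectors are ζ^0,ζ^3,ζ^6,ζ^9.
candidate 1: n = (0, -1, -1, 1) → π⊥ ≈ (+1.41421, +1.00000); max(|x|,|y|,|x±y|/√2) = 1.70711 > 1 ⇒ ∉ W
candidate 2: n = (0, -1, -1, -1) → π⊥ ≈ (+0.00000, -0.41421); max(|x|,|y|,|x±y|/√2) = 0.41421 ≤ 1 ⇒ ∈ W
candidate 3: n = (-2, -2, 1, -1) → π⊥ ≈ (-1.29289, -3.12132); max(|x|,|y|,|x±y|/√2) = 3.12132 > 1 ⇒ ∉ W
candidate 4: n = (0, -1, -1, 0) → π⊥ ≈ (+0.70711, +0.29289); max(|x|,|y|,|x±y|/√2) = 0.70711 ≤ 1 ⇒ ∈ W
candidate 5: n = (3, -3, 3, 2) → π⊥ ≈ (+6.53553, -3.70711); max(|x|,|y|,|x±y|/√2) = 7.24264 > 1 ⇒ ∉ W
candidate 6: n = (0, 0, -1, 1) → π⊥ ≈ (+0.70711, +1.70711); max(|x|,|y|,|x±y|/√2) = 1.70711 > 1 ⇒ ∉ W
candidate 7: n = (0, 1, 1, 0) → π⊥ ≈ (-0.70711, -0.29289); max(|x|,|y|,|x±y|/√2) = 0.70711 ≤ 1 ⇒ ∈ W

2, 4, 7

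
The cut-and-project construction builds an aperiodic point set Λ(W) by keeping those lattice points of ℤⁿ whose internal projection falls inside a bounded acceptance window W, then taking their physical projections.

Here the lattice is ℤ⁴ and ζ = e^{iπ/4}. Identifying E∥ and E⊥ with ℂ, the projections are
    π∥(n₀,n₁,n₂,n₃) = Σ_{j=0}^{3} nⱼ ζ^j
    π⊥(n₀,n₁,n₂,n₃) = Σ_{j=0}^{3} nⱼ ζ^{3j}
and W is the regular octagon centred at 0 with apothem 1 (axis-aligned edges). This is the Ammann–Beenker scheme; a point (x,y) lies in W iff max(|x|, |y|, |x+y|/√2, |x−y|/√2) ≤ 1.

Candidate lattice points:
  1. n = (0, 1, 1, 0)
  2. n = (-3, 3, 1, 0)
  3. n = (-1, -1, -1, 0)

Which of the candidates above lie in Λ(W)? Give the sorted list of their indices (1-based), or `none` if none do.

With ζ = e^{iπ/4} the internal vectors are ζ^0,ζ^3,ζ^6,ζ^9.
#1 (0, 1, 1, 0): internal (-0.70711, -0.29289); octagon support 0.70711 vs apothem 1 → ∈ W
#2 (-3, 3, 1, 0): internal (-5.12132, 1.12132); octagon support 5.12132 vs apothem 1 → ∉ W
#3 (-1, -1, -1, 0): internal (-0.29289, 0.29289); octagon support 0.41421 vs apothem 1 → ∈ W

1, 3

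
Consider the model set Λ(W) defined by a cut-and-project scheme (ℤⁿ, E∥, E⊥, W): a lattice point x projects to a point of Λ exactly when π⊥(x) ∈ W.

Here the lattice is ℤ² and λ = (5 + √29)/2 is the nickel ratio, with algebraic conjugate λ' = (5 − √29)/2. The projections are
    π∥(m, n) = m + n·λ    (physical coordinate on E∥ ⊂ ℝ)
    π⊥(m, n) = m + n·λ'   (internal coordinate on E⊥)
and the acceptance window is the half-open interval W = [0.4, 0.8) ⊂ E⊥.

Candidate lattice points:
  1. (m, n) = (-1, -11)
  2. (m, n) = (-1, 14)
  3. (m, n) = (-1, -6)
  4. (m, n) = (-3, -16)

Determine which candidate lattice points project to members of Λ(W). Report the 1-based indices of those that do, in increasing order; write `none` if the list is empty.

λ' = (5−√29)/2 ≈ -0.1926.
candidate 1: (m,n)=(-1,-11) → π∥ = -1-11·λ ≈ -58.1184, π⊥ = -1-11·λ' ≈ 1.1184 ∉ [0.4, 0.8) ⇒ out
candidate 2: (m,n)=(-1,14) → π∥ = -1+14·λ ≈ 71.6962, π⊥ = -1+14·λ' ≈ -3.6962 ∉ [0.4, 0.8) ⇒ out
candidate 3: (m,n)=(-1,-6) → π∥ = -1-6·λ ≈ -32.1555, π⊥ = -1-6·λ' ≈ 0.1555 ∉ [0.4, 0.8) ⇒ out
candidate 4: (m,n)=(-3,-16) → π∥ = -3-16·λ ≈ -86.0813, π⊥ = -3-16·λ' ≈ 0.0813 ∉ [0.4, 0.8) ⇒ out

none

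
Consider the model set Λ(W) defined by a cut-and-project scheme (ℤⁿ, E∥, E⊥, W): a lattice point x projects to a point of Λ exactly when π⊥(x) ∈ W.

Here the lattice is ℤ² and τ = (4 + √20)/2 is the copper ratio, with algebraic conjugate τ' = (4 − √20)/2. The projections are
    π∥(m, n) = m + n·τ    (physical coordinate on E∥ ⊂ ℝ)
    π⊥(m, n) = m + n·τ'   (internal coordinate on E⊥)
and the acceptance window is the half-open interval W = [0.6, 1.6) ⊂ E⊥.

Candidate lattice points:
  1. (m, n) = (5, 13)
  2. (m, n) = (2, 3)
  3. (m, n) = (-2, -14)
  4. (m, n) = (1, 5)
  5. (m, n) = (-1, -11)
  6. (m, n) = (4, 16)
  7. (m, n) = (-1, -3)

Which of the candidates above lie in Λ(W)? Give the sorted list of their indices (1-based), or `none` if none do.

2, 3, 5

Numerically τ ≈ 4.23607 and τ' = −1/τ ≈ -0.23607.
[1] lift (5,13): star map gives 1.93112; window check 0.6 ≤ 1.93112 < 1.6 is false → out
[2] lift (2,3): star map gives 1.29180; window check 0.6 ≤ 1.29180 < 1.6 is true → IN Λ
[3] lift (-2,-14): star map gives 1.30495; window check 0.6 ≤ 1.30495 < 1.6 is true → IN Λ
[4] lift (1,5): star map gives -0.18034; window check 0.6 ≤ -0.18034 < 1.6 is false → out
[5] lift (-1,-11): star map gives 1.59675; window check 0.6 ≤ 1.59675 < 1.6 is true → IN Λ
[6] lift (4,16): star map gives 0.22291; window check 0.6 ≤ 0.22291 < 1.6 is false → out
[7] lift (-1,-3): star map gives -0.29180; window check 0.6 ≤ -0.29180 < 1.6 is false → out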